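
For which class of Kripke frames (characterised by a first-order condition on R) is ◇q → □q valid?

partial functionality

This schema is the CD axiom.
It corresponds to partial functionality: ∀x ∀y ∀z (Rxy ∧ Rxz → y = z).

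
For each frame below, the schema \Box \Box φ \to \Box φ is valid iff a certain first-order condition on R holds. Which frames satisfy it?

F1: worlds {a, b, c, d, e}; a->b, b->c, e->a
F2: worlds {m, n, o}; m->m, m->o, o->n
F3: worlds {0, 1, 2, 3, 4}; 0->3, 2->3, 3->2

The schema corresponds to density: \forall x \forall y (Rxy \to \exists z (Rxz \wedge Rzy)).
F1: fails — Rea but no z with Rez and Rza.
F2: fails — Ron but no z with Roz and Rzn.
F3: fails — R23 but no z with R2z and Rz3.

none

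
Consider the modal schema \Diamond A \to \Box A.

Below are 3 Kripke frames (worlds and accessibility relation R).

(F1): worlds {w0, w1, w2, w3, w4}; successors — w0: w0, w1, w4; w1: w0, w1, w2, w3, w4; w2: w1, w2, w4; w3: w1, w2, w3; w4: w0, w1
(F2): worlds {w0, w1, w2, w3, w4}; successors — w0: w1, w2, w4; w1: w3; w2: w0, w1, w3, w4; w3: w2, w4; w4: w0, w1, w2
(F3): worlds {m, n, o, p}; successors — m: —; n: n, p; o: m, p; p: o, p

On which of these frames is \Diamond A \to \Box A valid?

This is the axiom for partial functionality; its first-order frame correspondent is \forall x \forall y \forall z (Rxy \wedge Rxz \to y = z).
(F1): fails — w0 sees both w0 and w1.
(F2): fails — w0 sees both w1 and w2.
(F3): fails — n sees both n and p.

none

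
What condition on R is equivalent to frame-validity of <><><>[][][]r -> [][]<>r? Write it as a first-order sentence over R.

This is a Sahlqvist (Geach-type) schema ◇^3□^3r → □^2◇^1r.
First-order correspondent: forall x forall y forall z ((x R^3 y & x R^2 z) -> exists w (y R^3 w & zRw)).

forall x forall y forall z ((x R^3 y & x R^2 z) -> exists w (y R^3 w & zRw))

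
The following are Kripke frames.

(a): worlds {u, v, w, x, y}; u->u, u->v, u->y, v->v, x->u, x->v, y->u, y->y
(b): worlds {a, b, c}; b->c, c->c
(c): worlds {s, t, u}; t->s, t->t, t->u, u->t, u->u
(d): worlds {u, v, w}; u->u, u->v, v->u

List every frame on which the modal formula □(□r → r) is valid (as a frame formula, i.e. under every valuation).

(a), (b)

The schema corresponds to shift-reflexivity: ∀x ∀y (Rxy → Ryy).
(a): ✓.
(b): ✓.
(c): fails — Rts but not Rss.
(d): fails — Ruv but not Rvv.
Valid on: (a), (b).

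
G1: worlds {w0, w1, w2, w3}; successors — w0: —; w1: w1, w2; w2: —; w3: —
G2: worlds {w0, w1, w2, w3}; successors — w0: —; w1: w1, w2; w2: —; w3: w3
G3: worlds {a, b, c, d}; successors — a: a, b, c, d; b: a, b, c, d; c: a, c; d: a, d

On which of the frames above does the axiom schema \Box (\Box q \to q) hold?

The schema corresponds to shift-reflexivity: \forall x \forall y (Rxy \to Ryy).
G1: fails — Rw1w2 but not Rw2w2.
G2: fails — Rw1w2 but not Rw2w2.
G3: ✓.
Valid on: G3.

G3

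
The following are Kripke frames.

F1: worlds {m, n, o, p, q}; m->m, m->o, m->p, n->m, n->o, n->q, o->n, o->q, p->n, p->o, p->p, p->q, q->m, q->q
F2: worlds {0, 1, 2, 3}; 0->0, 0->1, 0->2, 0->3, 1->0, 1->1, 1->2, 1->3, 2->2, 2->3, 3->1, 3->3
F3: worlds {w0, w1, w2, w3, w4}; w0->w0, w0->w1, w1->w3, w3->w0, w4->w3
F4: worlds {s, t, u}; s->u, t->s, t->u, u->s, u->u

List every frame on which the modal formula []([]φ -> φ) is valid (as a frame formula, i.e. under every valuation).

F2

The schema corresponds to shift-reflexivity: forall x forall y (Rxy -> Ryy).
F1: fails — Ron but not Rnn.
F2: holds.
F3: fails — Rw1w3 but not Rw3w3.
F4: fails — Rus but not Rss.
Valid on: F2.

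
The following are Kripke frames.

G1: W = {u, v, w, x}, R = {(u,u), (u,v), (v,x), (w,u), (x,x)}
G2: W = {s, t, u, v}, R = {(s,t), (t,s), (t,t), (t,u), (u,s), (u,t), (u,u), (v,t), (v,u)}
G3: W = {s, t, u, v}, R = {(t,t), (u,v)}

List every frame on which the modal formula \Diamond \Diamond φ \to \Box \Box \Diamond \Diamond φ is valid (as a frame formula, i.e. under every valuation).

Frame correspondent (Sahlqvist): \forall x \forall y \forall z ((x R^2 y \wedge x R^2 z) \to \exists w (y = w \wedge z R^2 w)) — i.e. a generalized confluence (Geach) condition.
G1: fails — uR²u, uR²v but no t with u=t and vR²t.
G2: ✓.
G3: ✓.
Valid on: G2, G3.

G2, G3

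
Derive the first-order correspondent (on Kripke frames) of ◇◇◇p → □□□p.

∀x ∀y ∀z ((xR³y ∧ xR³z) → ∃w (y = w ∧ z = w))

This is a Sahlqvist (Geach-type) schema ◇^3□^0p → □^3◇^0p.
Minimal-valuation argument: fix x; take any y with xR^3y and any z with xR^3z. Set V(p) to the set of worlds R-reachable from y in exactly 0 steps. Then □^0p holds at y, so the antecedent holds at x; validity forces ◇^0p at z, giving a w with zR^0w and yR^0w.
First-order correspondent: ∀x ∀y ∀z ((xR³y ∧ xR³z) → ∃w (y = w ∧ z = w)).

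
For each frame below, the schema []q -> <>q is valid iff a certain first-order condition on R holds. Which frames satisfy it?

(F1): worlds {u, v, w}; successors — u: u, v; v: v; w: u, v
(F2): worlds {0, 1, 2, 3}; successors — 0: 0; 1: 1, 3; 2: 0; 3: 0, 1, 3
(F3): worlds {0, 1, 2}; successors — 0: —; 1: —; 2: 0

(F1), (F2)

This is the axiom for seriality; its first-order frame correspondent is forall x exists y Rxy.
(F1): satisfies the condition.
(F2): satisfies the condition.
(F3): fails — world 0 has no successor.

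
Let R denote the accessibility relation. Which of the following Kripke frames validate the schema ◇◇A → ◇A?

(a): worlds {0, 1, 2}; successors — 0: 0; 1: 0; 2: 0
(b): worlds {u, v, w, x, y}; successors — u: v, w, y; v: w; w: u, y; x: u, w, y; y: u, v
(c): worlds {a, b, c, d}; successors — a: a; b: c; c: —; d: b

Frame correspondent (Sahlqvist): ∀x ∀y ∀z (Rxy ∧ Ryz → Rxz) — i.e. transitivity.
(a): satisfies the condition.
(b): fails — Rwu and Ruv but not Rwv.
(c): fails — Rdb and Rbc but not Rdc.
Valid on: (a).

(a)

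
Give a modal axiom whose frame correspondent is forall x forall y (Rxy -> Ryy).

□(□ψ → ψ)

The condition is shift-reflexivity. The T□ schema □(□ψ → ψ) defines it.
Suppose □(□ψ→ψ) is valid. Take Rxy and set V(ψ)={w : Ryw}. Then at y, □ψ holds; since □(□ψ→ψ) at x, □ψ→ψ at y, so ψ at y, i.e. Ryy.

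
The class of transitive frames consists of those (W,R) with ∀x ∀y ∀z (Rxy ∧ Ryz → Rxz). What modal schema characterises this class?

□q → □□q

This is transitivity; the standard corresponding axiom is 4: □q → □□q.
Suppose □q→□□q is valid. Take Rxy, Ryz and set V(q)={w : Rxw}. Then □q at x, so □□q at x, so □q at y, so q at z, i.e. Rxz.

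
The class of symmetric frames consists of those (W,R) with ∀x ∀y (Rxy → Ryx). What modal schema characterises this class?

A defining formula is q → □◇q (the B axiom).
Suppose q→□◇q is valid. Take Rxy and set V(q)={x}. Then q at x, so □◇q at x, so ◇q at y, so some z with Ryz has q; z=x, i.e. Ryx.

q → □◇q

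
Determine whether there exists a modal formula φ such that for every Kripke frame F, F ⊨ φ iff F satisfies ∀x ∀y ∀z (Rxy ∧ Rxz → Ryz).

Definable; ◇q → □◇q defines it

Yes: it is the Euclidean property, defined by the 5 schema ◇q → □◇q.
Suppose ◇q→□◇q is valid. Take Rxy, Rxz and set V(q)={y}. Then ◇q at x, so □◇q at x, so ◇q at z, so some w with Rzw has q; w=y, i.e. Rzy. By symmetry of the argument, Ryz.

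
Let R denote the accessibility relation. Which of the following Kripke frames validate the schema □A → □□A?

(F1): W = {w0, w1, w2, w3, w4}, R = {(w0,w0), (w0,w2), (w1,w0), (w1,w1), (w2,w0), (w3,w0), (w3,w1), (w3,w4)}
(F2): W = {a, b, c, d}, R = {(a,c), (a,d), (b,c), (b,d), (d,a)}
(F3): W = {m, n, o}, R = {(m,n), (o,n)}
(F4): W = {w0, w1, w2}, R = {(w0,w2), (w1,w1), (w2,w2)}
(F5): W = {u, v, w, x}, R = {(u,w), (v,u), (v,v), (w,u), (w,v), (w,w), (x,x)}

Frame correspondent (Sahlqvist): ∀x ∀y ∀z (Rxy ∧ Ryz → Rxz) — i.e. transitivity.
(F1): fails — Rw1w0 and Rw0w2 but not Rw1w2.
(F2): fails — Rad and Rda but not Raa.
(F3): condition met.
(F4): condition met.
(F5): fails — Ruw and Rwu but not Ruu.

(F3), (F4)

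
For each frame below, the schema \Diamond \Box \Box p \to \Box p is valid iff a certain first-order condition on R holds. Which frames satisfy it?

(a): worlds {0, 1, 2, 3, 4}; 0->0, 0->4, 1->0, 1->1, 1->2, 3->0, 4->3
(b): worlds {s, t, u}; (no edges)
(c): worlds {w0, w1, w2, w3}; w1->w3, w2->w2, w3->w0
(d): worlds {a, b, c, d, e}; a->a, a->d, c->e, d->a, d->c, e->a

(b)

The schema corresponds to a generalized confluence (Geach) condition: \forall x \forall y \forall z ((xRy \wedge xRz) \to \exists w (y R^2 w \wedge z = w)).
(a): fails — 0R4, 0R4 but no w with 4R²w and 4=w.
(b): satisfies the condition.
(c): fails — w1Rw3, w1Rw3 but no w with w3R²w and w3=w.
(d): fails — cRe, cRe but no w with eR²w and e=w.
Valid on: (b).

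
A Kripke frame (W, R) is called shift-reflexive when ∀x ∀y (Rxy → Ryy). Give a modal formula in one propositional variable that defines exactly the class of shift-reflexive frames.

A defining formula is □(□p → p) (the T□ axiom).
Suppose □(□p→p) is valid. Take Rxy and set V(p)={w : Ryw}. Then at y, □p holds; since □(□p→p) at x, □p→p at y, so p at y, i.e. Ryy.

□(□p → p)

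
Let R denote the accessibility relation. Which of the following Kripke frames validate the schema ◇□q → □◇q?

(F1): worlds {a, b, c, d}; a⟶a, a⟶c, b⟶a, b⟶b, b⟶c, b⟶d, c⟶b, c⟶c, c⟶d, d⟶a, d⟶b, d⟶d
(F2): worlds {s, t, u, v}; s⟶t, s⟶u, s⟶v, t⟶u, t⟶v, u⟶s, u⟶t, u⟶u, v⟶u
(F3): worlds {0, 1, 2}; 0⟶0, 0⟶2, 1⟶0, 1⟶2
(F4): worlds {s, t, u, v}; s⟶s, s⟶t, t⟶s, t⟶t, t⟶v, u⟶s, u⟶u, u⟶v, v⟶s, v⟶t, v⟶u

(F1), (F2), (F4)

The schema corresponds to convergence: ∀x ∀y ∀z (Rxy ∧ Rxz → ∃w (Ryw ∧ Rzw)).
(F1): condition met.
(F2): condition met.
(F3): fails — R00 and R02 but 0 and 2 have no common successor.
(F4): condition met.
Valid on: (F1), (F2), (F4).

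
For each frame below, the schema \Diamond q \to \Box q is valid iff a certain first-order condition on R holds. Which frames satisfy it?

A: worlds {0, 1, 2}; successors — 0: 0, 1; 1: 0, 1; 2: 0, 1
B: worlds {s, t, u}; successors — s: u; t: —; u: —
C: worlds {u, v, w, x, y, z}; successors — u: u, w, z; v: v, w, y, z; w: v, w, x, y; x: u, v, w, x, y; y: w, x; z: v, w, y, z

Frame correspondent (Sahlqvist): \forall x \forall y \forall z (Rxy \wedge Rxz \to y = z) — i.e. partial functionality.
A: fails — 0 sees both 0 and 1.
B: satisfies the condition.
C: fails — u sees both u and w.

B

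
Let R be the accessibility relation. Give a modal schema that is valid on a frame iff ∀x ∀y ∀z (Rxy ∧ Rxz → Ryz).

This is the Euclidean property; the standard corresponding axiom is 5: ◇ψ → □◇ψ.
Suppose ◇ψ→□◇ψ is valid. Take Rxy, Rxz and set V(ψ)={y}. Then ◇ψ at x, so □◇ψ at x, so ◇ψ at z, so some w with Rzw has ψ; w=y, i.e. Rzy. By symmetry of the argument, Ryz.

◇ψ → □◇ψ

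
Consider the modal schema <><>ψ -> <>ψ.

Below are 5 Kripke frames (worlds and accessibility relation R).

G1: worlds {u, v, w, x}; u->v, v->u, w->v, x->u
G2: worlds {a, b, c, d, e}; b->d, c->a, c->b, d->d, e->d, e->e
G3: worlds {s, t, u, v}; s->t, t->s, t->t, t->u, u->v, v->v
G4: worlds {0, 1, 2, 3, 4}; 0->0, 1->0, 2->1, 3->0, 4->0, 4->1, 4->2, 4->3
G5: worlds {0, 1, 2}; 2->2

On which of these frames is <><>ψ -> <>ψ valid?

G5

This is the axiom for transitivity; its first-order frame correspondent is forall x forall y forall z (Rxy & Ryz -> Rxz).
G1: fails — Ruv and Rvu but not Ruu.
G2: fails — Rcb and Rbd but not Rcd.
G3: fails — Rtu and Ruv but not Rtv.
G4: fails — R21 and R10 but not R20.
G5: holds.
Valid on: G5.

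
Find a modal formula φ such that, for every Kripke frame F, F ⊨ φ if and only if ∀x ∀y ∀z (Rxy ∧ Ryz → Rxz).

□ψ → □□ψ

The condition is transitivity. The 4 schema □ψ → □□ψ defines it.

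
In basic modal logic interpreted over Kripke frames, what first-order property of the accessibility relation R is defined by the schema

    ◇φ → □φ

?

partial functionality

Suppose ◇φ→□φ is valid. Take Rxy, Rxz and set V(φ)={y}. Then ◇φ at x, so □φ at x, so φ at z, i.e. z=y.
The converse is a direct semantic check.
Frame condition: ∀x ∀y ∀z (Rxy ∧ Rxz → y = z).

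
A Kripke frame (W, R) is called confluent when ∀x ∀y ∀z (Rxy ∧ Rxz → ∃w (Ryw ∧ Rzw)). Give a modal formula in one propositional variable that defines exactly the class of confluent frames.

◇□s → □◇s

The condition is convergence. The .2 schema ◇□s → □◇s defines it.
Suppose ◇□s→□◇s is valid. Take Rxy, Rxz and set V(s)={w : Ryw}. Then □s at y so ◇□s at x, so □◇s at x, so ◇s at z, giving w with Rzw and Ryw.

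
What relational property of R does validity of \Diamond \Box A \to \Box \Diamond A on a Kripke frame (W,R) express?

Suppose ◇□A→□◇A is valid. Take Rxy, Rxz and set V(A)={w : Ryw}. Then □A at y so ◇□A at x, so □◇A at x, so ◇A at z, giving w with Rzw and Ryw.

Convergence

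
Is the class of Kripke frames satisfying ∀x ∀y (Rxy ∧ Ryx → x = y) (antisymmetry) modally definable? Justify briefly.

No — not modally definable

Any modally definable frame class is closed under surjective bounded morphisms.
The 8-cycle (worlds s,t,u,v,w,x,y,z with s→t→u→v→w→x→y→z→s) is antisymmetric. Sending even-indexed worlds to s and odd-indexed worlds to t is a surjective bounded morphism onto the two-world frame with s↔t, which is not antisymmetric.
Hence antisymmetry is not modally definable.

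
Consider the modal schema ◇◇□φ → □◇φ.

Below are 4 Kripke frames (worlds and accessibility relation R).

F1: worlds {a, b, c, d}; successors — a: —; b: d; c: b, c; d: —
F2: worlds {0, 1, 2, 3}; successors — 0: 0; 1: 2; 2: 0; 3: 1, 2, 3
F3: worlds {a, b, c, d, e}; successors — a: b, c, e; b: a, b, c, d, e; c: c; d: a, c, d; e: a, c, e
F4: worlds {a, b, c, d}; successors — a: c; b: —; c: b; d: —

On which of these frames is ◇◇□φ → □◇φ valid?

F3

The schema corresponds to a generalized confluence (Geach) condition: ∀x ∀y ∀z ((xR²y ∧ xRz) → ∃w (yRw ∧ zRw)).
F1: fails — cR²b, cRc but no w with bRw and cRw.
F2: fails — 3R²0, 3R1 but no w with 0Rw and 1Rw.
F3: satisfies the condition.
F4: fails — aR²b, aRc but no w with bRw and cRw.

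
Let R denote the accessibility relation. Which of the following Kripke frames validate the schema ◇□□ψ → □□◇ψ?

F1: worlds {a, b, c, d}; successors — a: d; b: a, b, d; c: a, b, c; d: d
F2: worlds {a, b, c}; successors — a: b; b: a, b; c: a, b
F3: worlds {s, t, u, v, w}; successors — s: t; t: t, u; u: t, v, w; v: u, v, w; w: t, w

F2, F3

This is the axiom for a generalized confluence (Geach) condition; its first-order frame correspondent is ∀x ∀y ∀z ((xRy ∧ xR²z) → ∃w (yR²w ∧ zRw)).
F1: fails — cRa, cR²c but no w with aR²w and cRw.
F2: holds.
F3: holds.
Valid on: F2, F3.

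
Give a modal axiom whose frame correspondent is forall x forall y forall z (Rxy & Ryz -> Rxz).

The condition is transitivity. The 4 schema □q → □□q defines it.
Suppose □q→□□q is valid. Take Rxy, Ryz and set V(q)={w : Rxw}. Then □q at x, so □□q at x, so □q at y, so q at z, i.e. Rxz.

□q → □□q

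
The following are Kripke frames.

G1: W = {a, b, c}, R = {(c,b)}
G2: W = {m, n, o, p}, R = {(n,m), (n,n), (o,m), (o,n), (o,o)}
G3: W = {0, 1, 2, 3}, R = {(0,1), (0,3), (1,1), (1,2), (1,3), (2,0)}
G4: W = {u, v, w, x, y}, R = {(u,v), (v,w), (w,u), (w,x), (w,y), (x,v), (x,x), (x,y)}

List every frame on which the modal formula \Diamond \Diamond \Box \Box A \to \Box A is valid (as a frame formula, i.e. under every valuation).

G1

Frame correspondent (Sahlqvist): \forall x \forall y \forall z ((x R^2 y \wedge xRz) \to \exists w (y R^2 w \wedge z = w)) — i.e. a generalized confluence (Geach) condition.
G1: condition met.
G2: fails — nR²m, nRm but no w with mR²w and m=w.
G3: fails — 0R²3, 0R1 but no w with 3R²w and 1=w.
G4: fails — vR²y, vRw but no t with yR²t and w=t.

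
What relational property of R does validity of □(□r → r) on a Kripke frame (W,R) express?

This schema is the T□ axiom.
It corresponds to shift-reflexivity: ∀x ∀y (Rxy → Ryy).

shift-reflexivity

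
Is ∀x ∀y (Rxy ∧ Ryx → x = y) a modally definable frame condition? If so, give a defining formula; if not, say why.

Any modally definable frame class is closed under surjective bounded morphisms.
The 6-cycle (worlds 0,1,2,3,4,5 with 0→1→2→3→4→5→0) is antisymmetric. Sending even-indexed worlds to s and odd-indexed worlds to t is a surjective bounded morphism onto the two-world frame with s↔t, which is not antisymmetric.
Hence antisymmetry is not modally definable.

No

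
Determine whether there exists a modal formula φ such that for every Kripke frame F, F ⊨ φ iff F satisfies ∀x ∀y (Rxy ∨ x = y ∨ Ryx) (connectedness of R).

Not modally definable

Modal frame validity is preserved under disjoint unions.
Take 2 disjoint single-world reflexive frames: each is trivially connected, but their disjoint union has 2 worlds with no edge between distinct components, so it is not connected.
So the class is not modally definable.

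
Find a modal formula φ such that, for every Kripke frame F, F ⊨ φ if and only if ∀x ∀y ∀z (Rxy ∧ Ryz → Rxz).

A defining formula is □ψ → □□ψ (the 4 axiom).
Suppose □ψ→□□ψ is valid. Take Rxy, Ryz and set V(ψ)={w : Rxw}. Then □ψ at x, so □□ψ at x, so □ψ at y, so ψ at z, i.e. Rxz.

□ψ → □□ψ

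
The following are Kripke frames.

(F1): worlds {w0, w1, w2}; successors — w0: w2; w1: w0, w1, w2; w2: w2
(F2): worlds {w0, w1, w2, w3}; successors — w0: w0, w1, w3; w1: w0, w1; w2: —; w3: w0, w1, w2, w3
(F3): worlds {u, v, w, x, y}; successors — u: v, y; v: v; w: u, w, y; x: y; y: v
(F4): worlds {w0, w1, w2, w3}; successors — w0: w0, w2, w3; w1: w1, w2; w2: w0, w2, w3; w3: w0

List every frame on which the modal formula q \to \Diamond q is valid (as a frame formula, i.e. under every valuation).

Frame correspondent (Sahlqvist): \forall x Rxx — i.e. reflexivity.
(F1): fails — world w0 does not see itself.
(F2): fails — world w2 does not see itself.
(F3): fails — world u does not see itself.
(F4): fails — world w3 does not see itself.

none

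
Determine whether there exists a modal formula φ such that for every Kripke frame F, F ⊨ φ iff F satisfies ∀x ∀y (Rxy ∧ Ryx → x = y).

No

Modal frame validity is preserved under surjective bounded morphisms.
The 8-cycle (worlds s,t,u,v,w,x,y,z with s→t→u→v→w→x→y→z→s) is antisymmetric. Sending even-indexed worlds to s and odd-indexed worlds to t is a surjective bounded morphism onto the two-world frame with s↔t, which is not antisymmetric.
So no modal formula (or set of formulas) defines exactly the antisymmetric frames.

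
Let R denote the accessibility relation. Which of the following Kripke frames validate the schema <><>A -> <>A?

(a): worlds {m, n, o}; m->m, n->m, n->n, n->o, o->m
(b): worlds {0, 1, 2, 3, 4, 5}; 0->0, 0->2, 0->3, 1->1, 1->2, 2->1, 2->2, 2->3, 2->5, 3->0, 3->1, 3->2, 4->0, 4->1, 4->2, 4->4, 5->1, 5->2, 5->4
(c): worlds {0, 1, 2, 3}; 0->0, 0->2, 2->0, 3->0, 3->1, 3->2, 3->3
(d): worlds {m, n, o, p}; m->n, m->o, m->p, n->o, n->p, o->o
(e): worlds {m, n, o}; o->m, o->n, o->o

(a), (d), (e)

Frame correspondent (Sahlqvist): forall x forall y forall z (Rxy & Ryz -> Rxz) — i.e. transitivity.
(a): holds.
(b): fails — R12 and R25 but not R15.
(c): fails — R20 and R02 but not R22.
(d): holds.
(e): holds.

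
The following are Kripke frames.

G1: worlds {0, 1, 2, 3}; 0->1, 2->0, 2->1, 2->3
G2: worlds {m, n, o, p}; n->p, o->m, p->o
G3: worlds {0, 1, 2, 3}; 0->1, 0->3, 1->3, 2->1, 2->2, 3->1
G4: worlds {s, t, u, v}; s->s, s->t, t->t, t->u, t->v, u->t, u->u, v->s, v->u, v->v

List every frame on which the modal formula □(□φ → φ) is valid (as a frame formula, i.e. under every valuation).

G4

The schema corresponds to shift-reflexivity: ∀x ∀y (Rxy → Ryy).
G1: fails — R01 but not R11.
G2: fails — Rom but not Rmm.
G3: fails — R31 but not R11.
G4: ✓.
Valid on: G4.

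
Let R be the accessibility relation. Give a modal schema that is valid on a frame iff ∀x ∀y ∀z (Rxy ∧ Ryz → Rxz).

This is transitivity; the standard corresponding axiom is 4: □r → □□r.
Suppose □r→□□r is valid. Take Rxy, Ryz and set V(r)={w : Rxw}. Then □r at x, so □□r at x, so □r at y, so r at z, i.e. Rxz.

□r → □□r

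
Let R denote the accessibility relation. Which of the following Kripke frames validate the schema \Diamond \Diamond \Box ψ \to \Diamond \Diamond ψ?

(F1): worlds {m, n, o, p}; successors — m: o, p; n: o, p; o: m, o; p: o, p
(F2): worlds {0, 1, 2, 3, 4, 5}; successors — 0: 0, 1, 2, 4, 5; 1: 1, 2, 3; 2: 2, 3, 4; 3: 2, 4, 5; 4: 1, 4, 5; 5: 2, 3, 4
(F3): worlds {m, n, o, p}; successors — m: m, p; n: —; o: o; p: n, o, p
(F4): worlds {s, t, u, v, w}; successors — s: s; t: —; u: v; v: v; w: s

(F1), (F2), (F4)

Frame correspondent (Sahlqvist): \forall x \forall y (x R^2 y \to \exists w (yRw \wedge x R^2 w)) — i.e. a generalized confluence (Geach) condition.
(F1): ✓.
(F2): ✓.
(F3): fails — mR²n but no w with nRw and mR²w.
(F4): ✓.
Valid on: (F1), (F2), (F4).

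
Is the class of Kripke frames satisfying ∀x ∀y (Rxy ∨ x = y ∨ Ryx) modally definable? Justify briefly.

If a class were modally definable it would be closed under disjoint unions (Goldblatt–Thomason).
Take 4 disjoint single-world reflexive frames: each is trivially connected, but their disjoint union has 4 worlds with no edge between distinct components, so it is not connected.
So the class is not modally definable.

No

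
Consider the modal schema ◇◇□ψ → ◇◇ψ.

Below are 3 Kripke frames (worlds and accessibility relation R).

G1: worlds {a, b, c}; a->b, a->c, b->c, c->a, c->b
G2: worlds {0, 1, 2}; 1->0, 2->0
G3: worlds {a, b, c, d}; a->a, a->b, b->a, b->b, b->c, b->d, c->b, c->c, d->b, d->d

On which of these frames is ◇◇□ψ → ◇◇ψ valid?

G2, G3

Frame correspondent (Sahlqvist): ∀x ∀y (xR²y → ∃w (yRw ∧ xR²w)) — i.e. a generalized confluence (Geach) condition.
G1: fails — bR²b but no w with bRw and bR²w.
G2: satisfies the condition.
G3: satisfies the condition.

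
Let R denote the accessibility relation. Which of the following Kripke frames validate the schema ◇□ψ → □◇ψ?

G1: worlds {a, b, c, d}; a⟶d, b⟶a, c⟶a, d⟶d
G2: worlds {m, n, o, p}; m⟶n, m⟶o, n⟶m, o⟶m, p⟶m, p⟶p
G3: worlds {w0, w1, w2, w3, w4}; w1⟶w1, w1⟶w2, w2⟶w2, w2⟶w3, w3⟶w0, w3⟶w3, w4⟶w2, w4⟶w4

This is the axiom for convergence; its first-order frame correspondent is ∀x ∀y ∀z (Rxy ∧ Rxz → ∃w (Ryw ∧ Rzw)).
G1: condition met.
G2: fails — Rpm and Rpp but m and p have no common successor.
G3: fails — Rw3w0 and Rw3w0 but w0 and w0 have no common successor.
Valid on: G1.

G1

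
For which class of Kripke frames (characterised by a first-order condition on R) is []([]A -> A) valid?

This schema is the T□ axiom.
Its frame correspondent is shift-reflexivity — forall x forall y (Rxy -> Ryy).

Shift-reflexivity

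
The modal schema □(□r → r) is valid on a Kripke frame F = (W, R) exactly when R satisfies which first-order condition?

shift-reflexivity: ∀x ∀y (Rxy → Ryy)

Suppose □(□r→r) is valid. Take Rxy and set V(r)={w : Ryw}. Then at y, □r holds; since □(□r→r) at x, □r→r at y, so r at y, i.e. Ryy.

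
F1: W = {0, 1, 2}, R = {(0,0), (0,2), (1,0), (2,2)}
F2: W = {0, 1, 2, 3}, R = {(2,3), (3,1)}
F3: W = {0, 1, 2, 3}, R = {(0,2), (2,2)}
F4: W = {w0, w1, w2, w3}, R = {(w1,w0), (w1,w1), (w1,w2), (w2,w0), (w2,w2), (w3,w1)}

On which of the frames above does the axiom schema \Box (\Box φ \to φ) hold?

The schema corresponds to shift-reflexivity: \forall x \forall y (Rxy \to Ryy).
F1: condition met.
F2: fails — R23 but not R33.
F3: condition met.
F4: fails — Rw1w0 but not Rw0w0.
Valid on: F1, F3.

F1, F3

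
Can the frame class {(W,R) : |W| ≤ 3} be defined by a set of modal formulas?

Not modally definable

If a class were modally definable it would be closed under disjoint unions (Goldblatt–Thomason).
Any modal formula valid on each of 4 disjoint one-world frames is valid on their disjoint union (validity is preserved under disjoint unions). Each one-world frame has |W|=1≤3, but the union has |W|=4.
So the class is not modally definable.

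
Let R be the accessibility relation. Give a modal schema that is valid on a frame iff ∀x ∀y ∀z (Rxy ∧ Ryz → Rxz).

□p → □□p

A defining formula is □p → □□p (the 4 axiom).
Suppose □p→□□p is valid. Take Rxy, Ryz and set V(p)={w : Rxw}. Then □p at x, so □□p at x, so □p at y, so p at z, i.e. Rxz.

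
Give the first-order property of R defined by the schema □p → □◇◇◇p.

This is a Sahlqvist (Geach-type) schema ◇^0□^1p → □^1◇^3p.
Minimal-valuation argument: fix x; take any y with xR^0y and any z with xR^1z. Set V(p) to the set of worlds R-reachable from y in exactly 1 step. Then □^1p holds at y, so the antecedent holds at x; validity forces ◇^3p at z, giving a w with zR^3w and yR^1w.
First-order correspondent: ∀x ∀z (xRz → ∃w (xRw ∧ zR³w)).

∀x ∀z (xRz → ∃w (xRw ∧ zR³w))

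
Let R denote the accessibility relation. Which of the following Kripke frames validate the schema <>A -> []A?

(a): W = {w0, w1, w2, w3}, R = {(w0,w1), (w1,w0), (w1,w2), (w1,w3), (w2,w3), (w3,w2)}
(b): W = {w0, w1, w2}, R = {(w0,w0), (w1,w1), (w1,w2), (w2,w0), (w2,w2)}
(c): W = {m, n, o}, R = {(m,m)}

(c)

The schema corresponds to partial functionality: forall x forall y forall z (Rxy & Rxz -> y = z).
(a): fails — w1 sees both w0 and w2.
(b): fails — w1 sees both w1 and w2.
(c): ✓.
Valid on: (c).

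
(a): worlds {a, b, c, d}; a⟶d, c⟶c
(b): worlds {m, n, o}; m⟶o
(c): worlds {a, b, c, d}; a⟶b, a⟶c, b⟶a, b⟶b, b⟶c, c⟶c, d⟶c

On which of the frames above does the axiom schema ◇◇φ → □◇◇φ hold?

This is the axiom for a generalized confluence (Geach) condition; its first-order frame correspondent is ∀x ∀y ∀z ((xR²y ∧ xRz) → ∃w (y = w ∧ zR²w)).
(a): satisfies the condition.
(b): satisfies the condition.
(c): fails — aR²a, aRc but no w with a=w and cR²w.
Valid on: (a), (b).

(a), (b)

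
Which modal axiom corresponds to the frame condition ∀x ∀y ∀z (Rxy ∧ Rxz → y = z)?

◇r → □r

The condition is partial functionality. The CD schema ◇r → □r defines it.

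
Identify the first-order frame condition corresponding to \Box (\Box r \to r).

shift-reflexivity: \forall x \forall y (Rxy \to Ryy)

Suppose □(□r→r) is valid. Take Rxy and set V(r)={w : Ryw}. Then at y, □r holds; since □(□r→r) at x, □r→r at y, so r at y, i.e. Ryy.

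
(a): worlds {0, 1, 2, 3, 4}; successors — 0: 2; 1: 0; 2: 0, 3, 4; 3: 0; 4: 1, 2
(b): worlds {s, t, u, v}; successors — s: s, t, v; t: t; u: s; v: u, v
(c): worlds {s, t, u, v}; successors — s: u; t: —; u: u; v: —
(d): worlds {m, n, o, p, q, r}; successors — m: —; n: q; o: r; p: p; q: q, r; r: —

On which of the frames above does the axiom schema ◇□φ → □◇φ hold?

This is the axiom for convergence; its first-order frame correspondent is ∀x ∀y ∀z (Rxy ∧ Rxz → ∃w (Ryw ∧ Rzw)).
(a): fails — R23 and R20 but 3 and 0 have no common successor.
(b): fails — Rsv and Rst but v and t have no common successor.
(c): condition met.
(d): fails — Ror and Ror but r and r have no common successor.
Valid on: (c).

(c)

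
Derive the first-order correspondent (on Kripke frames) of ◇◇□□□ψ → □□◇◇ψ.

∀x ∀y ∀z ((xR²y ∧ xR²z) → ∃w (yR³w ∧ zR²w))

This is a Sahlqvist (Geach-type) schema ◇^2□^3ψ → □^2◇^2ψ.
First-order correspondent: ∀x ∀y ∀z ((xR²y ∧ xR²z) → ∃w (yR³w ∧ zR²w)).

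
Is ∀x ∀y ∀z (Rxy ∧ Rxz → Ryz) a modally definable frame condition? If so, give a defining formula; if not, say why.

Yes — defined by ◇r → □◇r

This is a Sahlqvist condition; the 5 axiom ◇r → □◇r defines it.
Suppose ◇r→□◇r is valid. Take Rxy, Rxz and set V(r)={y}. Then ◇r at x, so □◇r at x, so ◇r at z, so some w with Rzw has r; w=y, i.e. Rzy. By symmetry of the argument, Ryz.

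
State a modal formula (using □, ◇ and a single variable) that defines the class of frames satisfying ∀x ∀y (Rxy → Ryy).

□(□p → p)

A defining formula is □(□p → p) (the T□ axiom).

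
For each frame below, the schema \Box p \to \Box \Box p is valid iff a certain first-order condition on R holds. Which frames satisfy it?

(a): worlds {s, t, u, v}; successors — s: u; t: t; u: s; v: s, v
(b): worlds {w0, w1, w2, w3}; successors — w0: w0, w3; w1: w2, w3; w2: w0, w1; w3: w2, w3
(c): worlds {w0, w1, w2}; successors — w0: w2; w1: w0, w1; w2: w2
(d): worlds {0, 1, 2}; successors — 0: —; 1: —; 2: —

This is the axiom for transitivity; its first-order frame correspondent is \forall x \forall y \forall z (Rxy \wedge Ryz \to Rxz).
(a): fails — Rus and Rsu but not Ruu.
(b): fails — Rw1w2 and Rw2w0 but not Rw1w0.
(c): fails — Rw1w0 and Rw0w2 but not Rw1w2.
(d): holds.

(d)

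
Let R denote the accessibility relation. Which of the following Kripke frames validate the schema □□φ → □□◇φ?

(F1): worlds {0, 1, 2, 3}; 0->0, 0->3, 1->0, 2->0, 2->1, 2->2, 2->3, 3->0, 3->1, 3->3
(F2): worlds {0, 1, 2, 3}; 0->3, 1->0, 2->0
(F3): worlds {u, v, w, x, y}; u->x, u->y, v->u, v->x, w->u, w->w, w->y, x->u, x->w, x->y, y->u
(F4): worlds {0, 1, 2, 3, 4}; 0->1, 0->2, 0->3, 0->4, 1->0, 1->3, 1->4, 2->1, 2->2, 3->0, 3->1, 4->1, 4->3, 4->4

Frame correspondent (Sahlqvist): ∀x ∀z (xR²z → ∃w (xR²w ∧ zRw)) — i.e. a generalized confluence (Geach) condition.
(F1): satisfies the condition.
(F2): fails — 1R²3 but no w with 1R²w and 3Rw.
(F3): fails — yR²y but no t with yR²t and yRt.
(F4): satisfies the condition.
Valid on: (F1), (F4).

(F1), (F4)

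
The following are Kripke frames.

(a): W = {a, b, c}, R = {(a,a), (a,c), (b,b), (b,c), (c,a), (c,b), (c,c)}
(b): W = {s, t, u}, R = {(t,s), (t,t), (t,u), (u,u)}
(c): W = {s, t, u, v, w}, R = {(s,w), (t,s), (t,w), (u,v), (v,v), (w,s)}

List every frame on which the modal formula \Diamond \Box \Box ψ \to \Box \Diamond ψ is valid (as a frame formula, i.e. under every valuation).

(a)

The schema corresponds to a generalized confluence (Geach) condition: \forall x \forall y \forall z ((xRy \wedge xRz) \to \exists w (y R^2 w \wedge zRw)).
(a): ✓.
(b): fails — tRs, tRs but no w with sR²w and sRw.
(c): fails — sRw, sRw but no w* with wR²w* and wRw*.
Valid on: (a).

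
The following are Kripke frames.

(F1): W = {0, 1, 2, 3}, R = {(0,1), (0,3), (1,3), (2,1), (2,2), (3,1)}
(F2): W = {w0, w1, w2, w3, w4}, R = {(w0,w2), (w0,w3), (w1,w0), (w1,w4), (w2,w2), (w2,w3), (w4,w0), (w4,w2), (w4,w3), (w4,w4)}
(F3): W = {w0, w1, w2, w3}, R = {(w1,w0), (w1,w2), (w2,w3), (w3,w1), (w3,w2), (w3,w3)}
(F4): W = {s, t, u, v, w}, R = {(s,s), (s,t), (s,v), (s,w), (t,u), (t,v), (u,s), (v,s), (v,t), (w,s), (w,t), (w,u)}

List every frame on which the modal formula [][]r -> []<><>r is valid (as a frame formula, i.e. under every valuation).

(F4)

This is the axiom for a generalized confluence (Geach) condition; its first-order frame correspondent is forall x forall z (xRz -> exists w (x R^2 w & z R^2 w)).
(F1): fails — 1R3 but no w with 1R²w and 3R²w.
(F2): fails — w0Rw3 but no w with w0R²w and w3R²w.
(F3): fails — w1Rw0 but no w with w1R²w and w0R²w.
(F4): ✓.
Valid on: (F4).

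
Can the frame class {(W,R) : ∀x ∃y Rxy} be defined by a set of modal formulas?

The condition is seriality. A defining modal formula is □r → ◇r.
Suppose □r→◇r is valid. At any x set V(r)=W. Then □r at x, so ◇r at x, so x has a successor.

Yes — defined by □r → ◇r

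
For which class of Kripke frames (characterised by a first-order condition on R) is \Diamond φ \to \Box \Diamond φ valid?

The Euclidean property

Suppose ◇φ→□◇φ is valid. Take Rxy, Rxz and set V(φ)={y}. Then ◇φ at x, so □◇φ at x, so ◇φ at z, so some w with Rzw has φ; w=y, i.e. Rzy. By symmetry of the argument, Ryz.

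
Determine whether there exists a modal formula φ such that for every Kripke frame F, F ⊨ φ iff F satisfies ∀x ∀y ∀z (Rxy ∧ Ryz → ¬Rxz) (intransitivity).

Not modally definable

Modal frame validity is preserved under surjective bounded morphisms.
The 7-cycle (worlds w0,w1,w2,w3,w4,w5,w6 with w0→w1→w2→w3→w4→w5→w6→w0) is intransitive. Mapping every world to a single reflexive point • is a surjective bounded morphism; the reflexive point is not intransitive (R••∧R•• but R••).
So no modal formula (or set of formulas) defines exactly the intransitive frames.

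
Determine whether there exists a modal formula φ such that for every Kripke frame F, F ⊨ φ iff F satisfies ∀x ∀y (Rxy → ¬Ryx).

Any modally definable frame class is closed under surjective bounded morphisms.
The 4-cycle (worlds 0,1,2,3 with 0→1→2→3→0) is asymmetric. Mapping every world to a single reflexive point • is a surjective bounded morphism, and the reflexive point is not asymmetric (R•• but asymmetry requires ¬R••).
Hence asymmetry is not modally definable.

No — not modally definable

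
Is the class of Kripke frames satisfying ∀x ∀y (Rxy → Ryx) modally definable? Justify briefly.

This is a Sahlqvist condition; the B axiom p → □◇p defines it.

Yes — defined by p → □◇p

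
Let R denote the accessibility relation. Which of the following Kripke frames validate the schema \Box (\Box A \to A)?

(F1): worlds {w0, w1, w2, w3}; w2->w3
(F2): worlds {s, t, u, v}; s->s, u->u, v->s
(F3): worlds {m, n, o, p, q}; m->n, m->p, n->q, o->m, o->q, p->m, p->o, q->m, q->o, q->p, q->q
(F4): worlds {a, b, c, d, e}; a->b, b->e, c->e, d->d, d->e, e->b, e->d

(F2)

The schema corresponds to shift-reflexivity: \forall x \forall y (Rxy \to Ryy).
(F1): fails — Rw2w3 but not Rw3w3.
(F2): ✓.
(F3): fails — Rom but not Rmm.
(F4): fails — Reb but not Rbb.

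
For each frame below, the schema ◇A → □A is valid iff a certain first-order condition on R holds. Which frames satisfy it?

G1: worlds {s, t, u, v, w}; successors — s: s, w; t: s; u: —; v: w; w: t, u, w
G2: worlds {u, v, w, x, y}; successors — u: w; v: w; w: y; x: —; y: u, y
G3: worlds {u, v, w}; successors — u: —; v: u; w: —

G3

The schema corresponds to partial functionality: ∀x ∀y ∀z (Rxy ∧ Rxz → y = z).
G1: fails — s sees both s and w.
G2: fails — y sees both u and y.
G3: ✓.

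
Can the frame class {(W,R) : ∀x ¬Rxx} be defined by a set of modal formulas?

Modal frame validity is preserved under surjective bounded morphisms.
The 2-cycle (worlds a,b with a→b→a) is irreflexive, and the map sending every world to a single reflexive point • is a surjective bounded morphism (forth: every edge maps to (•,•); back: every world has a successor). So any modal formula valid on the 2-cycle is also valid on the reflexive point, which is not irreflexive.
So the class is not modally definable.

No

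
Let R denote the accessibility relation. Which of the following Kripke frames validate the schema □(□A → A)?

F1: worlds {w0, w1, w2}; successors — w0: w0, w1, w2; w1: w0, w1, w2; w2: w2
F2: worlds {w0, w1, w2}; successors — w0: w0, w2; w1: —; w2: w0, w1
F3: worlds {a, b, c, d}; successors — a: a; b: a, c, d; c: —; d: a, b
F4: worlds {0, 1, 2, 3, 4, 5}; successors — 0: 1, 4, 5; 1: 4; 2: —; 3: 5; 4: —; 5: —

F1

The schema corresponds to shift-reflexivity: ∀x ∀y (Rxy → Ryy).
F1: holds.
F2: fails — Rw0w2 but not Rw2w2.
F3: fails — Rbc but not Rcc.
F4: fails — R01 but not R11.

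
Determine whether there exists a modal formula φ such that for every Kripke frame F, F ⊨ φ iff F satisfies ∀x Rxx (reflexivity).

Definable; □q → q defines it

The condition is reflexivity. A defining modal formula is □q → q.
Suppose □q→q is valid. At any x set V(q)={w : Rxw}. Then □q holds at x, so q holds at x, i.e. Rxx.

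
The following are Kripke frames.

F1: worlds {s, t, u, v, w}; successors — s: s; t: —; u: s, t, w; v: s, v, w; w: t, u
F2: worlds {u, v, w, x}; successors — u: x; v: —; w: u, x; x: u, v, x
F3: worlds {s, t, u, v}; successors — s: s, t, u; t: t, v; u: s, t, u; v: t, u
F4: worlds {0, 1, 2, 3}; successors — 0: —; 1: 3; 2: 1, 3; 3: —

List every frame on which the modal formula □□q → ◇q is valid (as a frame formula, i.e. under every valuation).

F3

This is the axiom for a generalized confluence (Geach) condition; its first-order frame correspondent is ∀x ∃w (xR²w ∧ xRw).
F1: fails — at t but no w* with tR²w* and tRw*.
F2: fails — at v but no t with vR²t and vRt.
F3: satisfies the condition.
F4: fails — at 0 but no w with 0R²w and 0Rw.
Valid on: F3.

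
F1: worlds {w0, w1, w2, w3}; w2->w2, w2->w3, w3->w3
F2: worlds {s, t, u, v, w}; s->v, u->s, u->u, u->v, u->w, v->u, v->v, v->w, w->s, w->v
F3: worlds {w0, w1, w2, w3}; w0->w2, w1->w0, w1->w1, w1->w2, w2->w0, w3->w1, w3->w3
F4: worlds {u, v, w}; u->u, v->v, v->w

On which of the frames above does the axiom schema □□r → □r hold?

The schema corresponds to density: ∀x ∀y (Rxy → ∃z (Rxz ∧ Rzy)).
F1: holds.
F2: fails — Rws but no z with Rwz and Rzs.
F3: fails — Rw0w2 but no z with Rw0z and Rzw2.
F4: holds.
Valid on: F1, F4.

F1, F4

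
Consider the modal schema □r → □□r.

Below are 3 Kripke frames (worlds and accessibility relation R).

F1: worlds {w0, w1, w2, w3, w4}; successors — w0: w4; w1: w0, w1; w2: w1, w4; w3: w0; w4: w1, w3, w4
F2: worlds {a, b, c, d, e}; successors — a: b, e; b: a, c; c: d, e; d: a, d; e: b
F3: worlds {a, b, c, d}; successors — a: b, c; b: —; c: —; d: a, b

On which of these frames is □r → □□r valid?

Frame correspondent (Sahlqvist): ∀x ∀y ∀z (Rxy ∧ Ryz → Rxz) — i.e. transitivity.
F1: fails — Rw1w0 and Rw0w4 but not Rw1w4.
F2: fails — Rbc and Rcd but not Rbd.
F3: fails — Rda and Rac but not Rdc.
Valid on no frame.

none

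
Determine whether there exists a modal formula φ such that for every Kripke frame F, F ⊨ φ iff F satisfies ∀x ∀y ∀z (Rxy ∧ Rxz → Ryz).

This is a Sahlqvist condition; the 5 axiom ◇q → □◇q defines it.

Yes, by ◇q → □◇q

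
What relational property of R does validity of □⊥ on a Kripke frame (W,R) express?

□⊥ is valid iff no world has any successor (otherwise □⊥ fails at any world with one).
The converse is a direct semantic check.
So the correspondent is emptiness of R.

Emptiness of R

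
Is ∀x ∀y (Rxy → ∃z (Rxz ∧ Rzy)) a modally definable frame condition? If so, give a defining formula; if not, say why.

Yes: it is density, defined by the C4 schema □□q → □q.

Yes — defined by □□q → □q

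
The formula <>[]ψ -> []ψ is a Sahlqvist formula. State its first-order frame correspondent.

the Euclidean property

Equivalently (dual form): ◇ψ → □◇ψ.
Suppose ◇ψ→□◇ψ is valid. Take Rxy, Rxz and set V(ψ)={y}. Then ◇ψ at x, so □◇ψ at x, so ◇ψ at z, so some w with Rzw has ψ; w=y, i.e. Rzy. By symmetry of the argument, Ryz.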